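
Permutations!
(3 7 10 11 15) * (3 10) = (3 7)(10 11 15) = [0, 1, 2, 7, 4, 5, 6, 3, 8, 9, 11, 15, 12, 13, 14, 10]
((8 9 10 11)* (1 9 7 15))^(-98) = (15)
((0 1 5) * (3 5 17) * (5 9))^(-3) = ((0 1 17 3 9 5))^(-3) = (0 3)(1 9)(5 17)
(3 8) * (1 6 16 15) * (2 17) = (1 6 16 15)(2 17)(3 8) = [0, 6, 17, 8, 4, 5, 16, 7, 3, 9, 10, 11, 12, 13, 14, 1, 15, 2]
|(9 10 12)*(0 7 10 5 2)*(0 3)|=8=|(0 7 10 12 9 5 2 3)|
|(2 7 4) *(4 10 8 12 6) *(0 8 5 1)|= |(0 8 12 6 4 2 7 10 5 1)|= 10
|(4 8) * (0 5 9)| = |(0 5 9)(4 8)| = 6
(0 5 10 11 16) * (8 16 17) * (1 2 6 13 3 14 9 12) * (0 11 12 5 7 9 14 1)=(0 7 9 5 10 12)(1 2 6 13 3)(8 16 11 17)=[7, 2, 6, 1, 4, 10, 13, 9, 16, 5, 12, 17, 0, 3, 14, 15, 11, 8]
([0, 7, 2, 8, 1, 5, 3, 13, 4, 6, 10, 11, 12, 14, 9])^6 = [0, 3, 2, 14, 6, 5, 13, 8, 9, 7, 10, 11, 12, 4, 1]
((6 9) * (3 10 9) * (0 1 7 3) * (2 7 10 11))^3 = ((0 1 10 9 6)(2 7 3 11))^3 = (0 9 1 6 10)(2 11 3 7)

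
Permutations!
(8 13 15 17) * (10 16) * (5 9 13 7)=(5 9 13 15 17 8 7)(10 16)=[0, 1, 2, 3, 4, 9, 6, 5, 7, 13, 16, 11, 12, 15, 14, 17, 10, 8]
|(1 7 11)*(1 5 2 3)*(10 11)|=|(1 7 10 11 5 2 3)|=7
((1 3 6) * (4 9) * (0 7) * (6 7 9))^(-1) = (0 7 3 1 6 4 9)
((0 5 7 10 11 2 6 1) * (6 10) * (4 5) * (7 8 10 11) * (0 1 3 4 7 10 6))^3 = (0 7)(2 11)(3 8 4 6 5)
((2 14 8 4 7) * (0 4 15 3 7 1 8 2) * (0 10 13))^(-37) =((0 4 1 8 15 3 7 10 13)(2 14))^(-37) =(0 13 10 7 3 15 8 1 4)(2 14)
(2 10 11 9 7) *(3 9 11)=(11)(2 10 3 9 7)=[0, 1, 10, 9, 4, 5, 6, 2, 8, 7, 3, 11]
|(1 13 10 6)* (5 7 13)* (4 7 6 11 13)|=|(1 5 6)(4 7)(10 11 13)|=6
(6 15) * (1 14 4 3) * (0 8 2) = [8, 14, 0, 1, 3, 5, 15, 7, 2, 9, 10, 11, 12, 13, 4, 6] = (0 8 2)(1 14 4 3)(6 15)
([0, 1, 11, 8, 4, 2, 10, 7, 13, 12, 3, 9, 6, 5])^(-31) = (2 5 13 8 3 10 6 12 9 11)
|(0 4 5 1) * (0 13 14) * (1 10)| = |(0 4 5 10 1 13 14)| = 7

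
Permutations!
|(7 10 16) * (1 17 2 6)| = |(1 17 2 6)(7 10 16)| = 12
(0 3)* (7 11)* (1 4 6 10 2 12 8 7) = (0 3)(1 4 6 10 2 12 8 7 11) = [3, 4, 12, 0, 6, 5, 10, 11, 7, 9, 2, 1, 8]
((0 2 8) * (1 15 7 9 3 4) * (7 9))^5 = (15)(0 8 2)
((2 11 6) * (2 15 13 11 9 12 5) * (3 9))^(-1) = (2 5 12 9 3)(6 11 13 15)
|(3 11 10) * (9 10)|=|(3 11 9 10)|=4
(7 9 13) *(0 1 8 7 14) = (0 1 8 7 9 13 14) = [1, 8, 2, 3, 4, 5, 6, 9, 7, 13, 10, 11, 12, 14, 0]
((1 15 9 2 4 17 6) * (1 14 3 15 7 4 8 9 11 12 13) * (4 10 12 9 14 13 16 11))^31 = (1 13 6 17 4 15 3 14 8 2 9 11 16 12 10 7)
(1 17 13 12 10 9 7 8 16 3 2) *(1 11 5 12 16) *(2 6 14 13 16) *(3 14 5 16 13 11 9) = (1 17 13 2 9 7 8)(3 6 5 12 10)(11 16 14) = [0, 17, 9, 6, 4, 12, 5, 8, 1, 7, 3, 16, 10, 2, 11, 15, 14, 13]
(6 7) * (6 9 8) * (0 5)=(0 5)(6 7 9 8)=[5, 1, 2, 3, 4, 0, 7, 9, 6, 8]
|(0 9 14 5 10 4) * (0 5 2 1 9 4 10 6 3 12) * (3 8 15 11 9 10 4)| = |(0 3 12)(1 10 4 5 6 8 15 11 9 14 2)| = 33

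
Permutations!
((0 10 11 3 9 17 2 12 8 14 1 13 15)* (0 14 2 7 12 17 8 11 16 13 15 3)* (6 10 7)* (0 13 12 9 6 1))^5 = ((0 7 9 8 2 17 1 15 14)(3 6 10 16 12 11 13))^5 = (0 17 7 1 9 15 8 14 2)(3 11 16 6 13 12 10)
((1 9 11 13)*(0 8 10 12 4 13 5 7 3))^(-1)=(0 3 7 5 11 9 1 13 4 12 10 8)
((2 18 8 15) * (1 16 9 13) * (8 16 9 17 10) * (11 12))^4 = (1 9 13)(2 10 18 8 16 15 17)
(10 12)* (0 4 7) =(0 4 7)(10 12) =[4, 1, 2, 3, 7, 5, 6, 0, 8, 9, 12, 11, 10]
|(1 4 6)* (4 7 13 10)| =6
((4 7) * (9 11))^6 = (11)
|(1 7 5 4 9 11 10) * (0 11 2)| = 9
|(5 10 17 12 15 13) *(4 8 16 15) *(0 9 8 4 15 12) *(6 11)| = 10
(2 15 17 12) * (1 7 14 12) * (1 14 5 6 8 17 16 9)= (1 7 5 6 8 17 14 12 2 15 16 9)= [0, 7, 15, 3, 4, 6, 8, 5, 17, 1, 10, 11, 2, 13, 12, 16, 9, 14]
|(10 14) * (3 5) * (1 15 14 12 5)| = 7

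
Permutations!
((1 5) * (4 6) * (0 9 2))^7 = ((0 9 2)(1 5)(4 6))^7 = (0 9 2)(1 5)(4 6)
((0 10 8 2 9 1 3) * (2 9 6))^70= (0 1 8)(3 9 10)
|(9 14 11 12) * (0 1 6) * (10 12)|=15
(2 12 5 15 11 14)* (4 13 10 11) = (2 12 5 15 4 13 10 11 14) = [0, 1, 12, 3, 13, 15, 6, 7, 8, 9, 11, 14, 5, 10, 2, 4]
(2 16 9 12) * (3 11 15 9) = (2 16 3 11 15 9 12) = [0, 1, 16, 11, 4, 5, 6, 7, 8, 12, 10, 15, 2, 13, 14, 9, 3]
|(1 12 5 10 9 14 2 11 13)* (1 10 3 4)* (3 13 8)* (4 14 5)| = |(1 12 4)(2 11 8 3 14)(5 13 10 9)| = 60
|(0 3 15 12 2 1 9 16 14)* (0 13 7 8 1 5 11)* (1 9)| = 42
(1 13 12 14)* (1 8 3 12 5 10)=[0, 13, 2, 12, 4, 10, 6, 7, 3, 9, 1, 11, 14, 5, 8]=(1 13 5 10)(3 12 14 8)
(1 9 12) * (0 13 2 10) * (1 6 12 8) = (0 13 2 10)(1 9 8)(6 12) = [13, 9, 10, 3, 4, 5, 12, 7, 1, 8, 0, 11, 6, 2]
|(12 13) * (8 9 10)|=6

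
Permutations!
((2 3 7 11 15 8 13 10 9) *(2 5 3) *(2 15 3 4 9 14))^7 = ((2 15 8 13 10 14)(3 7 11)(4 9 5))^7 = (2 15 8 13 10 14)(3 7 11)(4 9 5)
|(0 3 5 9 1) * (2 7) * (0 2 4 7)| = 6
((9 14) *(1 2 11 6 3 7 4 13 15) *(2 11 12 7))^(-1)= ((1 11 6 3 2 12 7 4 13 15)(9 14))^(-1)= (1 15 13 4 7 12 2 3 6 11)(9 14)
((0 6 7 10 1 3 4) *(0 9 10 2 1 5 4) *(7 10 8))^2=((0 6 10 5 4 9 8 7 2 1 3))^2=(0 10 4 8 2 3 6 5 9 7 1)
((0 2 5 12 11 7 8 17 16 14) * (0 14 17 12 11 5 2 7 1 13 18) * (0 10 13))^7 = ((0 7 8 12 5 11 1)(10 13 18)(16 17))^7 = (10 13 18)(16 17)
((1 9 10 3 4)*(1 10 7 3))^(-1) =(1 10 4 3 7 9)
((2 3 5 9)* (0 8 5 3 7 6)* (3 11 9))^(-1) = ((0 8 5 3 11 9 2 7 6))^(-1) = (0 6 7 2 9 11 3 5 8)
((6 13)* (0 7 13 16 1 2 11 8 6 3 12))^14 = ((0 7 13 3 12)(1 2 11 8 6 16))^14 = (0 12 3 13 7)(1 11 6)(2 8 16)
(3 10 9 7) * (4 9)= [0, 1, 2, 10, 9, 5, 6, 3, 8, 7, 4]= (3 10 4 9 7)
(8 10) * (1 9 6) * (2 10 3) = [0, 9, 10, 2, 4, 5, 1, 7, 3, 6, 8] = (1 9 6)(2 10 8 3)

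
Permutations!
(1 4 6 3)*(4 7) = (1 7 4 6 3) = [0, 7, 2, 1, 6, 5, 3, 4]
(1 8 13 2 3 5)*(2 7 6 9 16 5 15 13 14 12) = (1 8 14 12 2 3 15 13 7 6 9 16 5) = [0, 8, 3, 15, 4, 1, 9, 6, 14, 16, 10, 11, 2, 7, 12, 13, 5]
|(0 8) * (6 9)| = 2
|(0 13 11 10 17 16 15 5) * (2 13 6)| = 10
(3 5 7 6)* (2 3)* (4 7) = (2 3 5 4 7 6) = [0, 1, 3, 5, 7, 4, 2, 6]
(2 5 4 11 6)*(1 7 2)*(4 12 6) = [0, 7, 5, 3, 11, 12, 1, 2, 8, 9, 10, 4, 6] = (1 7 2 5 12 6)(4 11)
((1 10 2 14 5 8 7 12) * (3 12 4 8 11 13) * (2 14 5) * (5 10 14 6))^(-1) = (1 12 3 13 11 5 6 10 2 14)(4 7 8)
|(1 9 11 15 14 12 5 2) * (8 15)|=|(1 9 11 8 15 14 12 5 2)|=9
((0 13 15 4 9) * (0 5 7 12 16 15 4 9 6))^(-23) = ((0 13 4 6)(5 7 12 16 15 9))^(-23) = (0 13 4 6)(5 7 12 16 15 9)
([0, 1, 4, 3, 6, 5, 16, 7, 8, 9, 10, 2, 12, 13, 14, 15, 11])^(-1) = [0, 1, 11, 3, 2, 5, 4, 7, 8, 9, 10, 16, 12, 13, 14, 15, 6]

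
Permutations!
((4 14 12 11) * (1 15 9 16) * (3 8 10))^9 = ((1 15 9 16)(3 8 10)(4 14 12 11))^9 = (1 15 9 16)(4 14 12 11)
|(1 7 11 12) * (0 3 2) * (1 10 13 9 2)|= |(0 3 1 7 11 12 10 13 9 2)|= 10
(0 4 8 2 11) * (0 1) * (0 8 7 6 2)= [4, 8, 11, 3, 7, 5, 2, 6, 0, 9, 10, 1]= (0 4 7 6 2 11 1 8)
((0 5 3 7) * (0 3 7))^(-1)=((0 5 7 3))^(-1)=(0 3 7 5)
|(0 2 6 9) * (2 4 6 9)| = 5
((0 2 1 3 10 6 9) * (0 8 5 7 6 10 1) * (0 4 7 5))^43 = (10)(0 2 4 7 6 9 8)(1 3)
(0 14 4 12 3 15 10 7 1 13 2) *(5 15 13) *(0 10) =(0 14 4 12 3 13 2 10 7 1 5 15) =[14, 5, 10, 13, 12, 15, 6, 1, 8, 9, 7, 11, 3, 2, 4, 0]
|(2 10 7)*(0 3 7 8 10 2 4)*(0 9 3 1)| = |(0 1)(3 7 4 9)(8 10)| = 4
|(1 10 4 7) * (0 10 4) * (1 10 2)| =|(0 2 1 4 7 10)| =6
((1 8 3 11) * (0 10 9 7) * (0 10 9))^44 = (11)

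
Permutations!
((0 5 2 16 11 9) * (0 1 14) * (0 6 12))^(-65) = (0 9)(1 5)(2 14)(6 16)(11 12)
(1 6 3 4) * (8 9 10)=[0, 6, 2, 4, 1, 5, 3, 7, 9, 10, 8]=(1 6 3 4)(8 9 10)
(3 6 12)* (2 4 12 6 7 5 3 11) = (2 4 12 11)(3 7 5) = [0, 1, 4, 7, 12, 3, 6, 5, 8, 9, 10, 2, 11]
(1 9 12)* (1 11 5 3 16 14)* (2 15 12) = (1 9 2 15 12 11 5 3 16 14) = [0, 9, 15, 16, 4, 3, 6, 7, 8, 2, 10, 5, 11, 13, 1, 12, 14]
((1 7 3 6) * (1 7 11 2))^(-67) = ((1 11 2)(3 6 7))^(-67) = (1 2 11)(3 7 6)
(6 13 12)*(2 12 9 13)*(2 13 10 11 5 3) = (2 12 6 13 9 10 11 5 3) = [0, 1, 12, 2, 4, 3, 13, 7, 8, 10, 11, 5, 6, 9]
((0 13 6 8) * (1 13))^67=(0 13 8 1 6)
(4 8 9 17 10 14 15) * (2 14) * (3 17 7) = [0, 1, 14, 17, 8, 5, 6, 3, 9, 7, 2, 11, 12, 13, 15, 4, 16, 10] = (2 14 15 4 8 9 7 3 17 10)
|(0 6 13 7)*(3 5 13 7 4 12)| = 15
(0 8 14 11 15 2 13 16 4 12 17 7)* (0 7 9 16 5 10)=(0 8 14 11 15 2 13 5 10)(4 12 17 9 16)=[8, 1, 13, 3, 12, 10, 6, 7, 14, 16, 0, 15, 17, 5, 11, 2, 4, 9]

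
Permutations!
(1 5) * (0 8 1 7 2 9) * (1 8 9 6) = (0 9)(1 5 7 2 6) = [9, 5, 6, 3, 4, 7, 1, 2, 8, 0]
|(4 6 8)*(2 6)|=4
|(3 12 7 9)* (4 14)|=4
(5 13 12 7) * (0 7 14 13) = (0 7 5)(12 14 13) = [7, 1, 2, 3, 4, 0, 6, 5, 8, 9, 10, 11, 14, 12, 13]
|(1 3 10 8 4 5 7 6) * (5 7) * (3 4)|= 12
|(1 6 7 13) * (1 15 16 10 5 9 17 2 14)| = 12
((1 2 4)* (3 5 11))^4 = (1 2 4)(3 5 11)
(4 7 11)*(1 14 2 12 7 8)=(1 14 2 12 7 11 4 8)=[0, 14, 12, 3, 8, 5, 6, 11, 1, 9, 10, 4, 7, 13, 2]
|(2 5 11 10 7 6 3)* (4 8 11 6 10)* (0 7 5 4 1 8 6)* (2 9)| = |(0 7 10 5)(1 8 11)(2 4 6 3 9)| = 60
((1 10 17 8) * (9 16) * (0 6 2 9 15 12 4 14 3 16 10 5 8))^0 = ((0 6 2 9 10 17)(1 5 8)(3 16 15 12 4 14))^0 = (17)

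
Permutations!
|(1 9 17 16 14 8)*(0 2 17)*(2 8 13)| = |(0 8 1 9)(2 17 16 14 13)| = 20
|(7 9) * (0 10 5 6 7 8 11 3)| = 9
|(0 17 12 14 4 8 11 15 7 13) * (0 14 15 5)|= |(0 17 12 15 7 13 14 4 8 11 5)|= 11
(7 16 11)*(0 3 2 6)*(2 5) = (0 3 5 2 6)(7 16 11) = [3, 1, 6, 5, 4, 2, 0, 16, 8, 9, 10, 7, 12, 13, 14, 15, 11]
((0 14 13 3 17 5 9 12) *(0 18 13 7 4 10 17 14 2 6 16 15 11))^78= ((0 2 6 16 15 11)(3 14 7 4 10 17 5 9 12 18 13))^78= (3 14 7 4 10 17 5 9 12 18 13)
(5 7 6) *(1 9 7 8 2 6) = [0, 9, 6, 3, 4, 8, 5, 1, 2, 7] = (1 9 7)(2 6 5 8)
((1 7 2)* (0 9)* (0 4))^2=(0 4 9)(1 2 7)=((0 9 4)(1 7 2))^2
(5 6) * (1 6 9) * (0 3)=(0 3)(1 6 5 9)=[3, 6, 2, 0, 4, 9, 5, 7, 8, 1]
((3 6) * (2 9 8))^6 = ((2 9 8)(3 6))^6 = (9)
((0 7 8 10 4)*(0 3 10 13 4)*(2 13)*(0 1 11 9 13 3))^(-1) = (0 4 13 9 11 1 10 3 2 8 7)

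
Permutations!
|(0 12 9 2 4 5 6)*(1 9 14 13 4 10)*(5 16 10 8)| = 13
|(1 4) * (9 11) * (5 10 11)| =4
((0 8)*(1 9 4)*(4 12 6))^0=(12)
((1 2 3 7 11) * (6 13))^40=(13)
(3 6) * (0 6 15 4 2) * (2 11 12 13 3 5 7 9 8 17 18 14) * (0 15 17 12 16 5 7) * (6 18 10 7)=(0 18 14 2 15 4 11 16 5)(3 17 10 7 9 8 12 13)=[18, 1, 15, 17, 11, 0, 6, 9, 12, 8, 7, 16, 13, 3, 2, 4, 5, 10, 14]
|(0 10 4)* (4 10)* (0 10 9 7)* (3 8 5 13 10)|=|(0 4 3 8 5 13 10 9 7)|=9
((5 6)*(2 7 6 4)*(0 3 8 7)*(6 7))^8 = ((0 3 8 6 5 4 2))^8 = (0 3 8 6 5 4 2)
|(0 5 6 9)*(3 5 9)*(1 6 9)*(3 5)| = 5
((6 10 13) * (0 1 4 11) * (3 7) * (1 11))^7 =((0 11)(1 4)(3 7)(6 10 13))^7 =(0 11)(1 4)(3 7)(6 10 13)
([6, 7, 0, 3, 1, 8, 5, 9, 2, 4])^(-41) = [2, 4, 8, 3, 9, 6, 0, 1, 5, 7]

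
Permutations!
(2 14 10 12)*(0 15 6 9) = (0 15 6 9)(2 14 10 12) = [15, 1, 14, 3, 4, 5, 9, 7, 8, 0, 12, 11, 2, 13, 10, 6]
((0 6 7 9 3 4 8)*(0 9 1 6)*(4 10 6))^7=(1 7 6 10 3 9 8 4)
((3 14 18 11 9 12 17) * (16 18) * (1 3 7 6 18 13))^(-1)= (1 13 16 14 3)(6 7 17 12 9 11 18)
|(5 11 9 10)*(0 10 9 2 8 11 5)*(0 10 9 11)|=5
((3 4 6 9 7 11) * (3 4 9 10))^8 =(3 9 7 11 4 6 10)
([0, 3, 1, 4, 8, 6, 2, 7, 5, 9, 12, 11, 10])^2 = (12)(1 4 5 2 3 8 6)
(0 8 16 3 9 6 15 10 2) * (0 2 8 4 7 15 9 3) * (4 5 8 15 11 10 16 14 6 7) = (0 5 8 14 6 9 7 11 10 15 16) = [5, 1, 2, 3, 4, 8, 9, 11, 14, 7, 15, 10, 12, 13, 6, 16, 0]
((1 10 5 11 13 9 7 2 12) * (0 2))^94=(0 10 9 12 11)(1 13 2 5 7)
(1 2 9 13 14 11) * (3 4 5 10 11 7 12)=(1 2 9 13 14 7 12 3 4 5 10 11)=[0, 2, 9, 4, 5, 10, 6, 12, 8, 13, 11, 1, 3, 14, 7]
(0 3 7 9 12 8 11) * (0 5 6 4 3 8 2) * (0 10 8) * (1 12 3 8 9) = [0, 12, 10, 7, 8, 6, 4, 1, 11, 3, 9, 5, 2] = (1 12 2 10 9 3 7)(4 8 11 5 6)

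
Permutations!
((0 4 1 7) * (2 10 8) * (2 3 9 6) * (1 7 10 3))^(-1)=(0 7 4)(1 8 10)(2 6 9 3)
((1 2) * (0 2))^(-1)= ((0 2 1))^(-1)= (0 1 2)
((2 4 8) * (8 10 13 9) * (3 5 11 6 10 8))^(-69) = (3 5 11 6 10 13 9)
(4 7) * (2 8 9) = (2 8 9)(4 7) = [0, 1, 8, 3, 7, 5, 6, 4, 9, 2]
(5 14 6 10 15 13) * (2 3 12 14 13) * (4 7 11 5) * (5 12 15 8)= (2 3 15)(4 7 11 12 14 6 10 8 5 13)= [0, 1, 3, 15, 7, 13, 10, 11, 5, 9, 8, 12, 14, 4, 6, 2]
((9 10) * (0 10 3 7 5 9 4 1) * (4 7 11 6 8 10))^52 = ((0 4 1)(3 11 6 8 10 7 5 9))^52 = (0 4 1)(3 10)(5 6)(7 11)(8 9)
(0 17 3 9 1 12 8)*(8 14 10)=(0 17 3 9 1 12 14 10 8)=[17, 12, 2, 9, 4, 5, 6, 7, 0, 1, 8, 11, 14, 13, 10, 15, 16, 3]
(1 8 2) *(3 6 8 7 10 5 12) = (1 7 10 5 12 3 6 8 2) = [0, 7, 1, 6, 4, 12, 8, 10, 2, 9, 5, 11, 3]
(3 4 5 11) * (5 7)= (3 4 7 5 11)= [0, 1, 2, 4, 7, 11, 6, 5, 8, 9, 10, 3]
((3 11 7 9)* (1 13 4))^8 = (1 4 13) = ((1 13 4)(3 11 7 9))^8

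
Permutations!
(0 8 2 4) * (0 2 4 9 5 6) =(0 8 4 2 9 5 6) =[8, 1, 9, 3, 2, 6, 0, 7, 4, 5]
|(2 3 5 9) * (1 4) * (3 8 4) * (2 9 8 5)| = 6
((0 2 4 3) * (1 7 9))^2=((0 2 4 3)(1 7 9))^2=(0 4)(1 9 7)(2 3)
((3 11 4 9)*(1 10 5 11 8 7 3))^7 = ((1 10 5 11 4 9)(3 8 7))^7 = (1 10 5 11 4 9)(3 8 7)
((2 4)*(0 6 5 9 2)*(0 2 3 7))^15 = (0 9)(2 4)(3 6)(5 7)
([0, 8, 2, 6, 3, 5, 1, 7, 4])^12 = (1 4 6 8 3)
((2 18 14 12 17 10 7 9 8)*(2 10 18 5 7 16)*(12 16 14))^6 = (18)(2 14 8 7)(5 16 10 9)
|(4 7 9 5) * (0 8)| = |(0 8)(4 7 9 5)| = 4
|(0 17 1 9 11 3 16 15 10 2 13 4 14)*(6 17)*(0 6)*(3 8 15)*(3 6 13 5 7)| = 39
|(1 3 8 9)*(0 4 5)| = |(0 4 5)(1 3 8 9)| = 12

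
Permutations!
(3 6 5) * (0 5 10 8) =(0 5 3 6 10 8) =[5, 1, 2, 6, 4, 3, 10, 7, 0, 9, 8]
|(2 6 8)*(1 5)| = 6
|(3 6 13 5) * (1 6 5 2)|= 4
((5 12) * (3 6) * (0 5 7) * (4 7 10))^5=((0 5 12 10 4 7)(3 6))^5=(0 7 4 10 12 5)(3 6)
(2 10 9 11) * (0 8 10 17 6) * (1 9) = (0 8 10 1 9 11 2 17 6) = [8, 9, 17, 3, 4, 5, 0, 7, 10, 11, 1, 2, 12, 13, 14, 15, 16, 6]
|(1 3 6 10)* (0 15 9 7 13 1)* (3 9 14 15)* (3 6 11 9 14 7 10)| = 30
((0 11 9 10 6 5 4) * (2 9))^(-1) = (0 4 5 6 10 9 2 11)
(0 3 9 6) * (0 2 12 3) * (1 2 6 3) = [0, 2, 12, 9, 4, 5, 6, 7, 8, 3, 10, 11, 1] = (1 2 12)(3 9)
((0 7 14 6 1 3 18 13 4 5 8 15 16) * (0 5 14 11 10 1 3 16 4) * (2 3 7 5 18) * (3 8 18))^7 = ((0 5 18 13)(1 16 3 2 8 15 4 14 6 7 11 10))^7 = (0 13 18 5)(1 14 3 7 8 10 4 16 6 2 11 15)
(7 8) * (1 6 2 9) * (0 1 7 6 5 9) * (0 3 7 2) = [1, 5, 3, 7, 4, 9, 0, 8, 6, 2] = (0 1 5 9 2 3 7 8 6)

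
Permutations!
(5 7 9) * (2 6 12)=(2 6 12)(5 7 9)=[0, 1, 6, 3, 4, 7, 12, 9, 8, 5, 10, 11, 2]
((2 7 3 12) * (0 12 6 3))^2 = (0 2)(7 12)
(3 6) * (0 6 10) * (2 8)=(0 6 3 10)(2 8)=[6, 1, 8, 10, 4, 5, 3, 7, 2, 9, 0]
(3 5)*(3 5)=(5)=[0, 1, 2, 3, 4, 5]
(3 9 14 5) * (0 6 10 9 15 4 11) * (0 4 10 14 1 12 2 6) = (1 12 2 6 14 5 3 15 10 9)(4 11) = [0, 12, 6, 15, 11, 3, 14, 7, 8, 1, 9, 4, 2, 13, 5, 10]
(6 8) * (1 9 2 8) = (1 9 2 8 6) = [0, 9, 8, 3, 4, 5, 1, 7, 6, 2]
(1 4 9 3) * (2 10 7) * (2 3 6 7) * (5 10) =[0, 4, 5, 1, 9, 10, 7, 3, 8, 6, 2] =(1 4 9 6 7 3)(2 5 10)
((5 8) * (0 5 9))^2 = ((0 5 8 9))^2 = (0 8)(5 9)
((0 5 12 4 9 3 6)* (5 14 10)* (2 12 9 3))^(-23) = (0 4 9 14 3 2 10 6 12 5)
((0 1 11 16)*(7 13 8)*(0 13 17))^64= ((0 1 11 16 13 8 7 17))^64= (17)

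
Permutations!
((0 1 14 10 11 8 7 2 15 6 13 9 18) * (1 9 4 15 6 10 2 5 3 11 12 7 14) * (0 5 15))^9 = (0 6 8 5)(2 11 18 4)(3 9 13 14)(7 15 10 12)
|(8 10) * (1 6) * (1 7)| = |(1 6 7)(8 10)| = 6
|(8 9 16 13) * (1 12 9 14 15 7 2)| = |(1 12 9 16 13 8 14 15 7 2)| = 10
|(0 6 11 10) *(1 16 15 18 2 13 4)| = 28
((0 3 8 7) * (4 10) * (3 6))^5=((0 6 3 8 7)(4 10))^5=(4 10)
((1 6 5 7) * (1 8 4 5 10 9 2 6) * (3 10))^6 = ((2 6 3 10 9)(4 5 7 8))^6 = (2 6 3 10 9)(4 7)(5 8)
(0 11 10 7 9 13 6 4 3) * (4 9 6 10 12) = [11, 1, 2, 0, 3, 5, 9, 6, 8, 13, 7, 12, 4, 10] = (0 11 12 4 3)(6 9 13 10 7)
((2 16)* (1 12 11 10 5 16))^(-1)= (1 2 16 5 10 11 12)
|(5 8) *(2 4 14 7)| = |(2 4 14 7)(5 8)| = 4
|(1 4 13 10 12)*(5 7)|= 10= |(1 4 13 10 12)(5 7)|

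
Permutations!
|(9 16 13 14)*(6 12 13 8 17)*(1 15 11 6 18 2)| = |(1 15 11 6 12 13 14 9 16 8 17 18 2)| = 13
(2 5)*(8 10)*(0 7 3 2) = (0 7 3 2 5)(8 10) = [7, 1, 5, 2, 4, 0, 6, 3, 10, 9, 8]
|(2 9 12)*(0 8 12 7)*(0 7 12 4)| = 3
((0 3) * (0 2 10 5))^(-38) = (0 2 5 3 10)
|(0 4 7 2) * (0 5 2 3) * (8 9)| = 4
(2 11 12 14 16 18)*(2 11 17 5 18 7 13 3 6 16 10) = (2 17 5 18 11 12 14 10)(3 6 16 7 13) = [0, 1, 17, 6, 4, 18, 16, 13, 8, 9, 2, 12, 14, 3, 10, 15, 7, 5, 11]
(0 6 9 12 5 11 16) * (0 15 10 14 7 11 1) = (0 6 9 12 5 1)(7 11 16 15 10 14) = [6, 0, 2, 3, 4, 1, 9, 11, 8, 12, 14, 16, 5, 13, 7, 10, 15]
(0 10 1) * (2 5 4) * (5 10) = [5, 0, 10, 3, 2, 4, 6, 7, 8, 9, 1] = (0 5 4 2 10 1)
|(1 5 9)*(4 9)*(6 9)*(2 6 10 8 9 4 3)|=|(1 5 3 2 6 4 10 8 9)|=9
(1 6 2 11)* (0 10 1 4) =(0 10 1 6 2 11 4) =[10, 6, 11, 3, 0, 5, 2, 7, 8, 9, 1, 4]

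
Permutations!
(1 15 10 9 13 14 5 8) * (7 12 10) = (1 15 7 12 10 9 13 14 5 8) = [0, 15, 2, 3, 4, 8, 6, 12, 1, 13, 9, 11, 10, 14, 5, 7]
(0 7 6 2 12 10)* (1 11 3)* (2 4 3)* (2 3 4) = (0 7 6 2 12 10)(1 11 3) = [7, 11, 12, 1, 4, 5, 2, 6, 8, 9, 0, 3, 10]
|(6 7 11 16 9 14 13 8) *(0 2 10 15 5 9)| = |(0 2 10 15 5 9 14 13 8 6 7 11 16)| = 13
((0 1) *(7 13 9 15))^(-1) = (0 1)(7 15 9 13)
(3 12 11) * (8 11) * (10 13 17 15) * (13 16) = (3 12 8 11)(10 16 13 17 15) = [0, 1, 2, 12, 4, 5, 6, 7, 11, 9, 16, 3, 8, 17, 14, 10, 13, 15]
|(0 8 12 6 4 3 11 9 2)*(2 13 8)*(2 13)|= |(0 13 8 12 6 4 3 11 9 2)|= 10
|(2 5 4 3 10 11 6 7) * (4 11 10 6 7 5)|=|(2 4 3 6 5 11 7)|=7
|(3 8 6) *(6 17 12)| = 5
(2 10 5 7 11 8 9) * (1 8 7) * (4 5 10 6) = (1 8 9 2 6 4 5)(7 11) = [0, 8, 6, 3, 5, 1, 4, 11, 9, 2, 10, 7]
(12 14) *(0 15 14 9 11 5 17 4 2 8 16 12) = [15, 1, 8, 3, 2, 17, 6, 7, 16, 11, 10, 5, 9, 13, 0, 14, 12, 4] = (0 15 14)(2 8 16 12 9 11 5 17 4)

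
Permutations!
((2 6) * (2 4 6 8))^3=((2 8)(4 6))^3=(2 8)(4 6)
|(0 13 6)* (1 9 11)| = |(0 13 6)(1 9 11)| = 3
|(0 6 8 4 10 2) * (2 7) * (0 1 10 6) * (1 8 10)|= 6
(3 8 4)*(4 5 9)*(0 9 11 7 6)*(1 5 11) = (0 9 4 3 8 11 7 6)(1 5) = [9, 5, 2, 8, 3, 1, 0, 6, 11, 4, 10, 7]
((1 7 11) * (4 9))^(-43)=(1 11 7)(4 9)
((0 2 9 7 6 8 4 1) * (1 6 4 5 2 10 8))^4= ((0 10 8 5 2 9 7 4 6 1))^4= (0 2 6 8 7)(1 5 4 10 9)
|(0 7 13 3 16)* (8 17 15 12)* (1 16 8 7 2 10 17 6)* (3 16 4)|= |(0 2 10 17 15 12 7 13 16)(1 4 3 8 6)|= 45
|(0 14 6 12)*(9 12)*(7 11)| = 10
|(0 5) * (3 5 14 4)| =5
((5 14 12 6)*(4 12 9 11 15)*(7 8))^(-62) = (4 6 14 11)(5 9 15 12)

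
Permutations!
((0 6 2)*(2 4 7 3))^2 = ((0 6 4 7 3 2))^2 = (0 4 3)(2 6 7)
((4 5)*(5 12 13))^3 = (4 5 13 12)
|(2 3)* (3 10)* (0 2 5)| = 5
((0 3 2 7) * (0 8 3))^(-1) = (2 3 8 7) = ((2 7 8 3))^(-1)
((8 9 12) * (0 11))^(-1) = (0 11)(8 12 9)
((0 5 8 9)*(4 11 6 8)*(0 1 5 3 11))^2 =((0 3 11 6 8 9 1 5 4))^2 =(0 11 8 1 4 3 6 9 5)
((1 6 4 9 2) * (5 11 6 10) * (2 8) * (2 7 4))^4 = (1 6 5)(2 11 10)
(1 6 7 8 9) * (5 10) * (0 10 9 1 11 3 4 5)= (0 10)(1 6 7 8)(3 4 5 9 11)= [10, 6, 2, 4, 5, 9, 7, 8, 1, 11, 0, 3]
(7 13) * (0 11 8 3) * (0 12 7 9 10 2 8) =(0 11)(2 8 3 12 7 13 9 10) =[11, 1, 8, 12, 4, 5, 6, 13, 3, 10, 2, 0, 7, 9]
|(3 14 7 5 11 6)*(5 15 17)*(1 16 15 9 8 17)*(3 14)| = 24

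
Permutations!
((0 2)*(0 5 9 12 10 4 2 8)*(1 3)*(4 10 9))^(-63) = ((0 8)(1 3)(2 5 4)(9 12))^(-63) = (0 8)(1 3)(9 12)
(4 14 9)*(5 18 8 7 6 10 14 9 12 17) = (4 9)(5 18 8 7 6 10 14 12 17) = [0, 1, 2, 3, 9, 18, 10, 6, 7, 4, 14, 11, 17, 13, 12, 15, 16, 5, 8]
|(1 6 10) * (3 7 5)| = |(1 6 10)(3 7 5)| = 3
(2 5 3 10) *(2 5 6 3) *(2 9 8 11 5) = (2 6 3 10)(5 9 8 11) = [0, 1, 6, 10, 4, 9, 3, 7, 11, 8, 2, 5]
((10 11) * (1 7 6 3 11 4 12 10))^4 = (1 11 3 6 7)(4 12 10)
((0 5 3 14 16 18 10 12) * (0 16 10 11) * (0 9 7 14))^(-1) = (0 3 5)(7 9 11 18 16 12 10 14)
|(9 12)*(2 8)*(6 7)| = 2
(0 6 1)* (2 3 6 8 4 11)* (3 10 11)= (0 8 4 3 6 1)(2 10 11)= [8, 0, 10, 6, 3, 5, 1, 7, 4, 9, 11, 2]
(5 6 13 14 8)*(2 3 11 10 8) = (2 3 11 10 8 5 6 13 14) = [0, 1, 3, 11, 4, 6, 13, 7, 5, 9, 8, 10, 12, 14, 2]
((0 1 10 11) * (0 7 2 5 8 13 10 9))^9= (2 8 10 7 5 13 11)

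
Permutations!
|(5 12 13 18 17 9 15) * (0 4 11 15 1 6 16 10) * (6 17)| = |(0 4 11 15 5 12 13 18 6 16 10)(1 17 9)| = 33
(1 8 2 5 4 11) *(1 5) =(1 8 2)(4 11 5) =[0, 8, 1, 3, 11, 4, 6, 7, 2, 9, 10, 5]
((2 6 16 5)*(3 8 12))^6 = (2 16)(5 6)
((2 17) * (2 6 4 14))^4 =(2 14 4 6 17) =((2 17 6 4 14))^4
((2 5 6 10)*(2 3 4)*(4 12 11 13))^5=((2 5 6 10 3 12 11 13 4))^5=(2 12 5 11 6 13 10 4 3)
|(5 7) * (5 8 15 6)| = |(5 7 8 15 6)| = 5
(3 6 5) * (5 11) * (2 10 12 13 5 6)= (2 10 12 13 5 3)(6 11)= [0, 1, 10, 2, 4, 3, 11, 7, 8, 9, 12, 6, 13, 5]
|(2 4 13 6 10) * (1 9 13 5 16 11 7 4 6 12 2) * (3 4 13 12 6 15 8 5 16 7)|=44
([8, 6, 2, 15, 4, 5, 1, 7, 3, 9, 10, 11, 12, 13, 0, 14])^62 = [3, 1, 2, 14, 4, 5, 6, 7, 15, 9, 10, 11, 12, 13, 8, 0]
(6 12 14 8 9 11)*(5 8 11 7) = (5 8 9 7)(6 12 14 11) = [0, 1, 2, 3, 4, 8, 12, 5, 9, 7, 10, 6, 14, 13, 11]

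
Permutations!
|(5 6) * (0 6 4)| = |(0 6 5 4)| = 4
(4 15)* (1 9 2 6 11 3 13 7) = [0, 9, 6, 13, 15, 5, 11, 1, 8, 2, 10, 3, 12, 7, 14, 4] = (1 9 2 6 11 3 13 7)(4 15)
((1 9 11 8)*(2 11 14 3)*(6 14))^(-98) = ((1 9 6 14 3 2 11 8))^(-98) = (1 11 3 6)(2 14 9 8)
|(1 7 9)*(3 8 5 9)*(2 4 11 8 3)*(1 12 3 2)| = |(1 7)(2 4 11 8 5 9 12 3)| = 8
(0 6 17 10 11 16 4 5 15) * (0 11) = [6, 1, 2, 3, 5, 15, 17, 7, 8, 9, 0, 16, 12, 13, 14, 11, 4, 10] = (0 6 17 10)(4 5 15 11 16)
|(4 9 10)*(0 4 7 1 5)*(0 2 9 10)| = |(0 4 10 7 1 5 2 9)| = 8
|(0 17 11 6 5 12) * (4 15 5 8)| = 9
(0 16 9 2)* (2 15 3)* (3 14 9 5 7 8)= [16, 1, 0, 2, 4, 7, 6, 8, 3, 15, 10, 11, 12, 13, 9, 14, 5]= (0 16 5 7 8 3 2)(9 15 14)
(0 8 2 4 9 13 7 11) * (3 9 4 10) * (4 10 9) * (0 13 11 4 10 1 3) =(0 8 2 9 11 13 7 4 1 3 10) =[8, 3, 9, 10, 1, 5, 6, 4, 2, 11, 0, 13, 12, 7]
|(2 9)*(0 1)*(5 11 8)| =6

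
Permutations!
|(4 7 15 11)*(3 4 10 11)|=|(3 4 7 15)(10 11)|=4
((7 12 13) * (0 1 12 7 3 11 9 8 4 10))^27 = (0 8 3 1 4 11 12 10 9 13)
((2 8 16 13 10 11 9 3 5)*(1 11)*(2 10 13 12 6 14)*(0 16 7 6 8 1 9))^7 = ((0 16 12 8 7 6 14 2 1 11)(3 5 10 9))^7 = (0 2 7 16 1 6 12 11 14 8)(3 9 10 5)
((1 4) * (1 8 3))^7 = ((1 4 8 3))^7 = (1 3 8 4)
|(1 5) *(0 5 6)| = 4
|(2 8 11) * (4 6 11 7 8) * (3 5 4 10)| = 14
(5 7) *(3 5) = (3 5 7) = [0, 1, 2, 5, 4, 7, 6, 3]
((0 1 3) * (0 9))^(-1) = (0 9 3 1)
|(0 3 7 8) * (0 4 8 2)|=4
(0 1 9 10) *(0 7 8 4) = [1, 9, 2, 3, 0, 5, 6, 8, 4, 10, 7] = (0 1 9 10 7 8 4)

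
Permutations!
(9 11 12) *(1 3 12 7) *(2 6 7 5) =(1 3 12 9 11 5 2 6 7) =[0, 3, 6, 12, 4, 2, 7, 1, 8, 11, 10, 5, 9]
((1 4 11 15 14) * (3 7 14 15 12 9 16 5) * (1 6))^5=((1 4 11 12 9 16 5 3 7 14 6))^5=(1 16 6 9 14 12 7 11 3 4 5)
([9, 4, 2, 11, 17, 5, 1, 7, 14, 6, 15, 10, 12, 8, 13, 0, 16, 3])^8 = [10, 9, 2, 4, 6, 5, 0, 7, 13, 15, 3, 17, 12, 14, 8, 11, 16, 1]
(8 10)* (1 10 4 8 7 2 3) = (1 10 7 2 3)(4 8) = [0, 10, 3, 1, 8, 5, 6, 2, 4, 9, 7]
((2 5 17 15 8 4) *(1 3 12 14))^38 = (1 12)(2 17 8)(3 14)(4 5 15)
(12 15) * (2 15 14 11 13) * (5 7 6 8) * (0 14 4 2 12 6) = (0 14 11 13 12 4 2 15 6 8 5 7) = [14, 1, 15, 3, 2, 7, 8, 0, 5, 9, 10, 13, 4, 12, 11, 6]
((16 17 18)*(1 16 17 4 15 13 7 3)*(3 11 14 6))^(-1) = ((1 16 4 15 13 7 11 14 6 3)(17 18))^(-1) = (1 3 6 14 11 7 13 15 4 16)(17 18)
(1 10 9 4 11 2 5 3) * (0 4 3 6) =(0 4 11 2 5 6)(1 10 9 3) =[4, 10, 5, 1, 11, 6, 0, 7, 8, 3, 9, 2]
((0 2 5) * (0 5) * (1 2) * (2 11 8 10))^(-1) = (0 2 10 8 11 1)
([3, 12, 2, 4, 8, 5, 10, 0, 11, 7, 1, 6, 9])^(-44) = (12)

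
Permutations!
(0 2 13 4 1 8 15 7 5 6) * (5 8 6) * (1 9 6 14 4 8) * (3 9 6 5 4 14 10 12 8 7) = (0 2 13 7 1 10 12 8 15 3 9 5 4 6) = [2, 10, 13, 9, 6, 4, 0, 1, 15, 5, 12, 11, 8, 7, 14, 3]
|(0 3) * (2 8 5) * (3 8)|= 5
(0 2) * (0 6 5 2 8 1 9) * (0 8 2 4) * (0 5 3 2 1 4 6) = (0 1 9 8 4 5 6 3 2) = [1, 9, 0, 2, 5, 6, 3, 7, 4, 8]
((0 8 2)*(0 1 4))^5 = (8)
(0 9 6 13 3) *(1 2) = (0 9 6 13 3)(1 2) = [9, 2, 1, 0, 4, 5, 13, 7, 8, 6, 10, 11, 12, 3]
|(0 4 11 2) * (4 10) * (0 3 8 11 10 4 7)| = 4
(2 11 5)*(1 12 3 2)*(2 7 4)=[0, 12, 11, 7, 2, 1, 6, 4, 8, 9, 10, 5, 3]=(1 12 3 7 4 2 11 5)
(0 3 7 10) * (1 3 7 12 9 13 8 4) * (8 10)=(0 7 8 4 1 3 12 9 13 10)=[7, 3, 2, 12, 1, 5, 6, 8, 4, 13, 0, 11, 9, 10]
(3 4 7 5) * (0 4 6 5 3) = (0 4 7 3 6 5) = [4, 1, 2, 6, 7, 0, 5, 3]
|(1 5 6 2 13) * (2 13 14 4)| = 12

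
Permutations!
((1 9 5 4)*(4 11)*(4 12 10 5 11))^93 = ((1 9 11 12 10 5 4))^93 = (1 11 10 4 9 12 5)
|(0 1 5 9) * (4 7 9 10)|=|(0 1 5 10 4 7 9)|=7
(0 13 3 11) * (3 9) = [13, 1, 2, 11, 4, 5, 6, 7, 8, 3, 10, 0, 12, 9] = (0 13 9 3 11)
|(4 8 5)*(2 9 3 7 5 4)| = |(2 9 3 7 5)(4 8)| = 10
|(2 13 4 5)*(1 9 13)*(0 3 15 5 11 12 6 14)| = |(0 3 15 5 2 1 9 13 4 11 12 6 14)| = 13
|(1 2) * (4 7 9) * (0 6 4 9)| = 4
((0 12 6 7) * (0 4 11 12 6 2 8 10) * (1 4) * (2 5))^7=(0 5 1 10 12 7 8 11 6 2 4)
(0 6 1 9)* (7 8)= (0 6 1 9)(7 8)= [6, 9, 2, 3, 4, 5, 1, 8, 7, 0]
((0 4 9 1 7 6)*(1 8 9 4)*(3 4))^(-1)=((0 1 7 6)(3 4)(8 9))^(-1)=(0 6 7 1)(3 4)(8 9)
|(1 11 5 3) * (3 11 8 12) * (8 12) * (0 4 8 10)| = 12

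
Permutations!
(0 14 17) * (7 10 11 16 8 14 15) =(0 15 7 10 11 16 8 14 17) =[15, 1, 2, 3, 4, 5, 6, 10, 14, 9, 11, 16, 12, 13, 17, 7, 8, 0]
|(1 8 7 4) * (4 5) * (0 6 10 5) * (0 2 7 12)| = |(0 6 10 5 4 1 8 12)(2 7)| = 8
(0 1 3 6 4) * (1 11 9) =[11, 3, 2, 6, 0, 5, 4, 7, 8, 1, 10, 9] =(0 11 9 1 3 6 4)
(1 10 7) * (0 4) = (0 4)(1 10 7) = [4, 10, 2, 3, 0, 5, 6, 1, 8, 9, 7]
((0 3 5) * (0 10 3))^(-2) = ((3 5 10))^(-2) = (3 5 10)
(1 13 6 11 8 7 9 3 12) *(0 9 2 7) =(0 9 3 12 1 13 6 11 8)(2 7) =[9, 13, 7, 12, 4, 5, 11, 2, 0, 3, 10, 8, 1, 6]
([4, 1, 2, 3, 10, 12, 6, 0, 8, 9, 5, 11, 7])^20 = [10, 1, 2, 3, 5, 7, 6, 4, 8, 9, 12, 11, 0]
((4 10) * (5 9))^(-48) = (10)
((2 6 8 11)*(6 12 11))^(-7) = (2 11 12)(6 8)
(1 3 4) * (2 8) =(1 3 4)(2 8) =[0, 3, 8, 4, 1, 5, 6, 7, 2]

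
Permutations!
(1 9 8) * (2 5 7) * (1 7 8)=[0, 9, 5, 3, 4, 8, 6, 2, 7, 1]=(1 9)(2 5 8 7)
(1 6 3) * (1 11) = (1 6 3 11) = [0, 6, 2, 11, 4, 5, 3, 7, 8, 9, 10, 1]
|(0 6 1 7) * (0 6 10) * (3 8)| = |(0 10)(1 7 6)(3 8)| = 6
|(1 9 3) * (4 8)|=|(1 9 3)(4 8)|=6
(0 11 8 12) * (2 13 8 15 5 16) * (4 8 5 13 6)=(0 11 15 13 5 16 2 6 4 8 12)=[11, 1, 6, 3, 8, 16, 4, 7, 12, 9, 10, 15, 0, 5, 14, 13, 2]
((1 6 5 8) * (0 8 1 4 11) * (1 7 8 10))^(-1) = ((0 10 1 6 5 7 8 4 11))^(-1) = (0 11 4 8 7 5 6 1 10)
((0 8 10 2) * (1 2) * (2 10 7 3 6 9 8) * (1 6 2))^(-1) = ((0 1 10 6 9 8 7 3 2))^(-1) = (0 2 3 7 8 9 6 10 1)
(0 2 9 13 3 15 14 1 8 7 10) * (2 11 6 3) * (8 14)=(0 11 6 3 15 8 7 10)(1 14)(2 9 13)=[11, 14, 9, 15, 4, 5, 3, 10, 7, 13, 0, 6, 12, 2, 1, 8]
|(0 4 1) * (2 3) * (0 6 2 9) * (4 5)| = |(0 5 4 1 6 2 3 9)| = 8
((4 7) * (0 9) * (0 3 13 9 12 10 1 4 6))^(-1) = (0 6 7 4 1 10 12)(3 9 13)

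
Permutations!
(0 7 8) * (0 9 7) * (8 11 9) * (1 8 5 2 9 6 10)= [0, 8, 9, 3, 4, 2, 10, 11, 5, 7, 1, 6]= (1 8 5 2 9 7 11 6 10)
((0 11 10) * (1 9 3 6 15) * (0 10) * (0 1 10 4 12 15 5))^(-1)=((0 11 1 9 3 6 5)(4 12 15 10))^(-1)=(0 5 6 3 9 1 11)(4 10 15 12)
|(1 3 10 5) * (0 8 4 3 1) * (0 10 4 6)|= |(0 8 6)(3 4)(5 10)|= 6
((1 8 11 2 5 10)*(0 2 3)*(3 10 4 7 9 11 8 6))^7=((0 2 5 4 7 9 11 10 1 6 3))^7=(0 10 4 3 11 5 6 9 2 1 7)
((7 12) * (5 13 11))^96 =((5 13 11)(7 12))^96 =(13)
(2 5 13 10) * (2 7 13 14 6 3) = (2 5 14 6 3)(7 13 10) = [0, 1, 5, 2, 4, 14, 3, 13, 8, 9, 7, 11, 12, 10, 6]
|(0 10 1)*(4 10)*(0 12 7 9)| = 7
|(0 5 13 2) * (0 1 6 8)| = 7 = |(0 5 13 2 1 6 8)|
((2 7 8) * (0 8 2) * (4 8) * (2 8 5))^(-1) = ((0 4 5 2 7 8))^(-1) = (0 8 7 2 5 4)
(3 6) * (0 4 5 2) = [4, 1, 0, 6, 5, 2, 3] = (0 4 5 2)(3 6)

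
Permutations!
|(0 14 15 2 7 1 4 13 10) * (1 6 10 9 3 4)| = 28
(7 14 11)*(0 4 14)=(0 4 14 11 7)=[4, 1, 2, 3, 14, 5, 6, 0, 8, 9, 10, 7, 12, 13, 11]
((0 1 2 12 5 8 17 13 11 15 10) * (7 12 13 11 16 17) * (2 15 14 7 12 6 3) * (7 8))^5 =(0 1 15 10)(2 14 6 17 5 13 8 3 11 7 16 12) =((0 1 15 10)(2 13 16 17 11 14 8 12 5 7 6 3))^5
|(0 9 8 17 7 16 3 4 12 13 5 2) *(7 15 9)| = |(0 7 16 3 4 12 13 5 2)(8 17 15 9)| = 36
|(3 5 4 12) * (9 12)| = 5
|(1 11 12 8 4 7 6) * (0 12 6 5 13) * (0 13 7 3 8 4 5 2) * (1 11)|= 8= |(13)(0 12 4 3 8 5 7 2)(6 11)|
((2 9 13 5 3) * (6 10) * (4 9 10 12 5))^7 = ((2 10 6 12 5 3)(4 9 13))^7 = (2 10 6 12 5 3)(4 9 13)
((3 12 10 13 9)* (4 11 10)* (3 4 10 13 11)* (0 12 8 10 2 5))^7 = (13)(0 5 2 12)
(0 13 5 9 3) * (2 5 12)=[13, 1, 5, 0, 4, 9, 6, 7, 8, 3, 10, 11, 2, 12]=(0 13 12 2 5 9 3)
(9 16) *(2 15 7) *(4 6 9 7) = (2 15 4 6 9 16 7) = [0, 1, 15, 3, 6, 5, 9, 2, 8, 16, 10, 11, 12, 13, 14, 4, 7]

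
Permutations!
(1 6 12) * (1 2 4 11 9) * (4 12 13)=(1 6 13 4 11 9)(2 12)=[0, 6, 12, 3, 11, 5, 13, 7, 8, 1, 10, 9, 2, 4]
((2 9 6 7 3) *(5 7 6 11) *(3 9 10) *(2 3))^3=((2 10)(5 7 9 11))^3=(2 10)(5 11 9 7)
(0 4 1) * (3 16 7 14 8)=[4, 0, 2, 16, 1, 5, 6, 14, 3, 9, 10, 11, 12, 13, 8, 15, 7]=(0 4 1)(3 16 7 14 8)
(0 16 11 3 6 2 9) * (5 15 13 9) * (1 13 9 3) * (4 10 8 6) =[16, 13, 5, 4, 10, 15, 2, 7, 6, 0, 8, 1, 12, 3, 14, 9, 11] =(0 16 11 1 13 3 4 10 8 6 2 5 15 9)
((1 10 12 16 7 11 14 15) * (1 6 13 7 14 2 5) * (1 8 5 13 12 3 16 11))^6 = (1 6)(2 16)(3 11)(7 15)(10 12)(13 14)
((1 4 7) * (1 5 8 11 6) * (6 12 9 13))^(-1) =(1 6 13 9 12 11 8 5 7 4)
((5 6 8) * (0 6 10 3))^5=((0 6 8 5 10 3))^5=(0 3 10 5 8 6)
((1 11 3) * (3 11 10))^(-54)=(11)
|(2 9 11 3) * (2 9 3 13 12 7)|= |(2 3 9 11 13 12 7)|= 7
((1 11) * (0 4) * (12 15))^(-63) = (0 4)(1 11)(12 15)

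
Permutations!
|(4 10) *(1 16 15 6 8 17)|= 6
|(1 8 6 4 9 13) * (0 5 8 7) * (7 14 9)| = 12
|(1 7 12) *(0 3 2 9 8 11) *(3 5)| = |(0 5 3 2 9 8 11)(1 7 12)| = 21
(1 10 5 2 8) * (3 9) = (1 10 5 2 8)(3 9) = [0, 10, 8, 9, 4, 2, 6, 7, 1, 3, 5]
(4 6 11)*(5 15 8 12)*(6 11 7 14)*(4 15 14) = [0, 1, 2, 3, 11, 14, 7, 4, 12, 9, 10, 15, 5, 13, 6, 8] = (4 11 15 8 12 5 14 6 7)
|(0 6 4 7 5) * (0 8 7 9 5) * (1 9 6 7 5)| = 2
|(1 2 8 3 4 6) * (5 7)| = 6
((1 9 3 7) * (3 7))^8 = ((1 9 7))^8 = (1 7 9)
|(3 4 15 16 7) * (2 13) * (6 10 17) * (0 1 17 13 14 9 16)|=14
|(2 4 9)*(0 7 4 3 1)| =7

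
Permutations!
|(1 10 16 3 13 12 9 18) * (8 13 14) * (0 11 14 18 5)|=40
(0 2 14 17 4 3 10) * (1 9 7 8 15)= (0 2 14 17 4 3 10)(1 9 7 8 15)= [2, 9, 14, 10, 3, 5, 6, 8, 15, 7, 0, 11, 12, 13, 17, 1, 16, 4]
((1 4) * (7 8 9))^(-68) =((1 4)(7 8 9))^(-68) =(7 8 9)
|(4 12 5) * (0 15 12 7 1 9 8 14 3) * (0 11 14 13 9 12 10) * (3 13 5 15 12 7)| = |(0 12 15 10)(1 7)(3 11 14 13 9 8 5 4)| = 8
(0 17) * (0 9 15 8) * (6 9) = [17, 1, 2, 3, 4, 5, 9, 7, 0, 15, 10, 11, 12, 13, 14, 8, 16, 6] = (0 17 6 9 15 8)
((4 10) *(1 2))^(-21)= (1 2)(4 10)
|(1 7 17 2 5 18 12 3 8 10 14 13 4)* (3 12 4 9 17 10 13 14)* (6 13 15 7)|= |(1 6 13 9 17 2 5 18 4)(3 8 15 7 10)|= 45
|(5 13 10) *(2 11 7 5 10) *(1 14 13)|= |(1 14 13 2 11 7 5)|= 7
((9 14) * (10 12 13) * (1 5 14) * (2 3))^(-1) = ((1 5 14 9)(2 3)(10 12 13))^(-1) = (1 9 14 5)(2 3)(10 13 12)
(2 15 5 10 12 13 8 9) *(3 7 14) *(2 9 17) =(2 15 5 10 12 13 8 17)(3 7 14) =[0, 1, 15, 7, 4, 10, 6, 14, 17, 9, 12, 11, 13, 8, 3, 5, 16, 2]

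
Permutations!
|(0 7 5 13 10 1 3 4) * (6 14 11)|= |(0 7 5 13 10 1 3 4)(6 14 11)|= 24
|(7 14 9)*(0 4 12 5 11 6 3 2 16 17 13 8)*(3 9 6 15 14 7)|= 15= |(0 4 12 5 11 15 14 6 9 3 2 16 17 13 8)|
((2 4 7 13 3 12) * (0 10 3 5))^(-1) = (0 5 13 7 4 2 12 3 10)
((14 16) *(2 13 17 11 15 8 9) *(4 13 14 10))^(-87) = (2 14 16 10 4 13 17 11 15 8 9)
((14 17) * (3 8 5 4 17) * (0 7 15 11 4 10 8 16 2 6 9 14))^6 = (17) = ((0 7 15 11 4 17)(2 6 9 14 3 16)(5 10 8))^6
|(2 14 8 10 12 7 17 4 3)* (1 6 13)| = 9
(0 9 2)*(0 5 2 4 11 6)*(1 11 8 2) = (0 9 4 8 2 5 1 11 6) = [9, 11, 5, 3, 8, 1, 0, 7, 2, 4, 10, 6]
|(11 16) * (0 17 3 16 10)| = 6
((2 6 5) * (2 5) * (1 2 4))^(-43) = (1 2 6 4)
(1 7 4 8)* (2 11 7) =[0, 2, 11, 3, 8, 5, 6, 4, 1, 9, 10, 7] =(1 2 11 7 4 8)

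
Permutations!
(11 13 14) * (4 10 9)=[0, 1, 2, 3, 10, 5, 6, 7, 8, 4, 9, 13, 12, 14, 11]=(4 10 9)(11 13 14)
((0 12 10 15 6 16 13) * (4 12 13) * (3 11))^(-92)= ((0 13)(3 11)(4 12 10 15 6 16))^(-92)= (4 6 10)(12 16 15)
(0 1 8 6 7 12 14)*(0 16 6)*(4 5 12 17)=(0 1 8)(4 5 12 14 16 6 7 17)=[1, 8, 2, 3, 5, 12, 7, 17, 0, 9, 10, 11, 14, 13, 16, 15, 6, 4]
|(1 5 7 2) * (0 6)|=|(0 6)(1 5 7 2)|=4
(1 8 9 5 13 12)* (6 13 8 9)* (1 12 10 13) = (1 9 5 8 6)(10 13) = [0, 9, 2, 3, 4, 8, 1, 7, 6, 5, 13, 11, 12, 10]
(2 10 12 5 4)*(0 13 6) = (0 13 6)(2 10 12 5 4) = [13, 1, 10, 3, 2, 4, 0, 7, 8, 9, 12, 11, 5, 6]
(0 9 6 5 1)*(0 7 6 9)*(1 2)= [0, 7, 1, 3, 4, 2, 5, 6, 8, 9]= (9)(1 7 6 5 2)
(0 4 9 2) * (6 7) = (0 4 9 2)(6 7) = [4, 1, 0, 3, 9, 5, 7, 6, 8, 2]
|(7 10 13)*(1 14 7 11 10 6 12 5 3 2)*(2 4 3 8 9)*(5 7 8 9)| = |(1 14 8 5 9 2)(3 4)(6 12 7)(10 13 11)| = 6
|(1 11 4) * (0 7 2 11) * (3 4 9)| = 8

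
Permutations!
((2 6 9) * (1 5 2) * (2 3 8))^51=(1 3 2 9 5 8 6)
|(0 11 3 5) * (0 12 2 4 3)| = 10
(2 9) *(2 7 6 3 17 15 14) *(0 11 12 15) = (0 11 12 15 14 2 9 7 6 3 17) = [11, 1, 9, 17, 4, 5, 3, 6, 8, 7, 10, 12, 15, 13, 2, 14, 16, 0]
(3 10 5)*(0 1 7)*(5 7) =(0 1 5 3 10 7) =[1, 5, 2, 10, 4, 3, 6, 0, 8, 9, 7]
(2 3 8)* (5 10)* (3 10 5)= (2 10 3 8)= [0, 1, 10, 8, 4, 5, 6, 7, 2, 9, 3]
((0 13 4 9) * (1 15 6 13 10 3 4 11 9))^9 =((0 10 3 4 1 15 6 13 11 9))^9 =(0 9 11 13 6 15 1 4 3 10)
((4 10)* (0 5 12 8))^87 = ((0 5 12 8)(4 10))^87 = (0 8 12 5)(4 10)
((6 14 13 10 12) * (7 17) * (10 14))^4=(17)(6 10 12)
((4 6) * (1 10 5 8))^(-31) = ((1 10 5 8)(4 6))^(-31) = (1 10 5 8)(4 6)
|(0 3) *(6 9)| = |(0 3)(6 9)| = 2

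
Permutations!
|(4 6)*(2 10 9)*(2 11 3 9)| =6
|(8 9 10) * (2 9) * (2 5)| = |(2 9 10 8 5)| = 5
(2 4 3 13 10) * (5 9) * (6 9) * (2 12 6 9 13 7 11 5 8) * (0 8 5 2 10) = (0 8 10 12 6 13)(2 4 3 7 11)(5 9) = [8, 1, 4, 7, 3, 9, 13, 11, 10, 5, 12, 2, 6, 0]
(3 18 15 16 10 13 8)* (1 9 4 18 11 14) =[0, 9, 2, 11, 18, 5, 6, 7, 3, 4, 13, 14, 12, 8, 1, 16, 10, 17, 15] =(1 9 4 18 15 16 10 13 8 3 11 14)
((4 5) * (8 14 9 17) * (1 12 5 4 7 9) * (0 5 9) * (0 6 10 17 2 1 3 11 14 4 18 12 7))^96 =((0 5)(1 7 6 10 17 8 4 18 12 9 2)(3 11 14))^96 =(1 12 8 6 2 18 17 7 9 4 10)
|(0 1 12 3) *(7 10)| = |(0 1 12 3)(7 10)| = 4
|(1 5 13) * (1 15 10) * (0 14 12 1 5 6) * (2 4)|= |(0 14 12 1 6)(2 4)(5 13 15 10)|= 20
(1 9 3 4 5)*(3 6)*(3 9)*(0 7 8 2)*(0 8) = (0 7)(1 3 4 5)(2 8)(6 9) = [7, 3, 8, 4, 5, 1, 9, 0, 2, 6]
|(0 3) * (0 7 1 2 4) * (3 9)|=7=|(0 9 3 7 1 2 4)|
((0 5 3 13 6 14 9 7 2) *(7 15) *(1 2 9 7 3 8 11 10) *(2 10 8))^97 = ((0 5 2)(1 10)(3 13 6 14 7 9 15)(8 11))^97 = (0 5 2)(1 10)(3 15 9 7 14 6 13)(8 11)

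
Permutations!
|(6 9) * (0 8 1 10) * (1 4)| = |(0 8 4 1 10)(6 9)| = 10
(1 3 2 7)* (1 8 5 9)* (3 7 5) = [0, 7, 5, 2, 4, 9, 6, 8, 3, 1] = (1 7 8 3 2 5 9)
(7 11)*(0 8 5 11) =[8, 1, 2, 3, 4, 11, 6, 0, 5, 9, 10, 7] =(0 8 5 11 7)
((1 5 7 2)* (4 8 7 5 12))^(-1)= (1 2 7 8 4 12)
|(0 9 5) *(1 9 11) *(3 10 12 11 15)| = 9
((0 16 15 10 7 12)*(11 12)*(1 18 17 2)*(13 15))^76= ((0 16 13 15 10 7 11 12)(1 18 17 2))^76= (18)(0 10)(7 16)(11 13)(12 15)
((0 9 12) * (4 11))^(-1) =((0 9 12)(4 11))^(-1) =(0 12 9)(4 11)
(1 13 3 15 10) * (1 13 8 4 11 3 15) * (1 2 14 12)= (1 8 4 11 3 2 14 12)(10 13 15)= [0, 8, 14, 2, 11, 5, 6, 7, 4, 9, 13, 3, 1, 15, 12, 10]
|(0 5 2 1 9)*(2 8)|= |(0 5 8 2 1 9)|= 6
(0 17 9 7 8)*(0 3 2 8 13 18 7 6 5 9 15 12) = (0 17 15 12)(2 8 3)(5 9 6)(7 13 18) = [17, 1, 8, 2, 4, 9, 5, 13, 3, 6, 10, 11, 0, 18, 14, 12, 16, 15, 7]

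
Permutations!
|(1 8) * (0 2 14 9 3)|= 10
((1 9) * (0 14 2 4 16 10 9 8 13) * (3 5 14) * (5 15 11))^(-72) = ((0 3 15 11 5 14 2 4 16 10 9 1 8 13))^(-72) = (0 8 9 16 2 5 15)(1 10 4 14 11 3 13)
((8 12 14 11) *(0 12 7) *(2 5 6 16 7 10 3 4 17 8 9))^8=(0 16 5 9 14)(2 11 12 7 6)(3 8 4 10 17)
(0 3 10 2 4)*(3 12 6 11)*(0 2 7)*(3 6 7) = [12, 1, 4, 10, 2, 5, 11, 0, 8, 9, 3, 6, 7] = (0 12 7)(2 4)(3 10)(6 11)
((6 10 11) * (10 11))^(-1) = (6 11)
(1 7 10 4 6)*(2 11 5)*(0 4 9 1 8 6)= (0 4)(1 7 10 9)(2 11 5)(6 8)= [4, 7, 11, 3, 0, 2, 8, 10, 6, 1, 9, 5]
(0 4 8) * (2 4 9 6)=[9, 1, 4, 3, 8, 5, 2, 7, 0, 6]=(0 9 6 2 4 8)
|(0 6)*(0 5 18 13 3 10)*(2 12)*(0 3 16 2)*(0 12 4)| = |(0 6 5 18 13 16 2 4)(3 10)| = 8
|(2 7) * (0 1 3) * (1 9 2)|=6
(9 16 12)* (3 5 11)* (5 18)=(3 18 5 11)(9 16 12)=[0, 1, 2, 18, 4, 11, 6, 7, 8, 16, 10, 3, 9, 13, 14, 15, 12, 17, 5]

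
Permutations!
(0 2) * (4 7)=(0 2)(4 7)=[2, 1, 0, 3, 7, 5, 6, 4]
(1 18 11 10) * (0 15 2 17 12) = [15, 18, 17, 3, 4, 5, 6, 7, 8, 9, 1, 10, 0, 13, 14, 2, 16, 12, 11] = (0 15 2 17 12)(1 18 11 10)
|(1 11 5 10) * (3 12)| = |(1 11 5 10)(3 12)| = 4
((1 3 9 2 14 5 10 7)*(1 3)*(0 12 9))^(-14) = ((0 12 9 2 14 5 10 7 3))^(-14) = (0 14 3 2 7 9 10 12 5)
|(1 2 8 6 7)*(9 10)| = 10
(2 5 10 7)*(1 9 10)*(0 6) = [6, 9, 5, 3, 4, 1, 0, 2, 8, 10, 7] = (0 6)(1 9 10 7 2 5)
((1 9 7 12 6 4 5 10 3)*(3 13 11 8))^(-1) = (1 3 8 11 13 10 5 4 6 12 7 9)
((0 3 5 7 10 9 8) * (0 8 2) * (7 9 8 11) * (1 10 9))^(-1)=(0 2 9 7 11 8 10 1 5 3)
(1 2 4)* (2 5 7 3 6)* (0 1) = (0 1 5 7 3 6 2 4) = [1, 5, 4, 6, 0, 7, 2, 3]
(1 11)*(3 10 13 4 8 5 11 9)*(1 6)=[0, 9, 2, 10, 8, 11, 1, 7, 5, 3, 13, 6, 12, 4]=(1 9 3 10 13 4 8 5 11 6)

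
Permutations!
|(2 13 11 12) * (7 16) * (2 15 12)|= |(2 13 11)(7 16)(12 15)|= 6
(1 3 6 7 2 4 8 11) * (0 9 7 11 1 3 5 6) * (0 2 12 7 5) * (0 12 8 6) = (0 9 5)(1 12 7 8)(2 4 6 11 3) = [9, 12, 4, 2, 6, 0, 11, 8, 1, 5, 10, 3, 7]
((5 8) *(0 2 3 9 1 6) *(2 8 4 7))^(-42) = ((0 8 5 4 7 2 3 9 1 6))^(-42) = (0 1 3 7 5)(2 4 8 6 9)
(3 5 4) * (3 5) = [0, 1, 2, 3, 5, 4] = (4 5)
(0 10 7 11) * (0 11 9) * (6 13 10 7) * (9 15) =(0 7 15 9)(6 13 10) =[7, 1, 2, 3, 4, 5, 13, 15, 8, 0, 6, 11, 12, 10, 14, 9]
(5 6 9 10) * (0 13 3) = (0 13 3)(5 6 9 10) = [13, 1, 2, 0, 4, 6, 9, 7, 8, 10, 5, 11, 12, 3]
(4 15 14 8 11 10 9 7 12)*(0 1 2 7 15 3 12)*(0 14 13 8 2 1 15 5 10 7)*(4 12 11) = [15, 1, 0, 11, 3, 10, 6, 14, 4, 5, 9, 7, 12, 8, 2, 13] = (0 15 13 8 4 3 11 7 14 2)(5 10 9)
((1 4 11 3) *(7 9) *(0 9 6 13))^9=(0 13 6 7 9)(1 4 11 3)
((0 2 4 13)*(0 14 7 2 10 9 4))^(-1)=((0 10 9 4 13 14 7 2))^(-1)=(0 2 7 14 13 4 9 10)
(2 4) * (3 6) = (2 4)(3 6) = [0, 1, 4, 6, 2, 5, 3]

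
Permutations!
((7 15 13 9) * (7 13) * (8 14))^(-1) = (7 15)(8 14)(9 13)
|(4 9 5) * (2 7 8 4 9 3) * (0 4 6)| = 14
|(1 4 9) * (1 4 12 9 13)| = 5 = |(1 12 9 4 13)|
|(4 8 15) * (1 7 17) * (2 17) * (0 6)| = 12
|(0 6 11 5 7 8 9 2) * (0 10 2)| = |(0 6 11 5 7 8 9)(2 10)| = 14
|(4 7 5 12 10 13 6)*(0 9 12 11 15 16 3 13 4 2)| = 14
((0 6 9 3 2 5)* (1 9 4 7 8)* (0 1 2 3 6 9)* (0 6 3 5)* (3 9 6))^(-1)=(9)(0 2 8 7 4 6)(1 5 3)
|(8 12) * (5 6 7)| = 6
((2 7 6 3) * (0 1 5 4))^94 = ((0 1 5 4)(2 7 6 3))^94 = (0 5)(1 4)(2 6)(3 7)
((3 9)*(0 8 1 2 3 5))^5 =((0 8 1 2 3 9 5))^5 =(0 9 2 8 5 3 1)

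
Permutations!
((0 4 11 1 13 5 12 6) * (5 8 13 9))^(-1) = ((0 4 11 1 9 5 12 6)(8 13))^(-1) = (0 6 12 5 9 1 11 4)(8 13)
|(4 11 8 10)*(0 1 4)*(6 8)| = 7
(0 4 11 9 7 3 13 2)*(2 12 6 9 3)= (0 4 11 3 13 12 6 9 7 2)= [4, 1, 0, 13, 11, 5, 9, 2, 8, 7, 10, 3, 6, 12]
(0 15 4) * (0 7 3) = (0 15 4 7 3) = [15, 1, 2, 0, 7, 5, 6, 3, 8, 9, 10, 11, 12, 13, 14, 4]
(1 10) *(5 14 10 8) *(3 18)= [0, 8, 2, 18, 4, 14, 6, 7, 5, 9, 1, 11, 12, 13, 10, 15, 16, 17, 3]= (1 8 5 14 10)(3 18)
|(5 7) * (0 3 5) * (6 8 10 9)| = |(0 3 5 7)(6 8 10 9)| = 4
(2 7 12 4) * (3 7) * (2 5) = (2 3 7 12 4 5) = [0, 1, 3, 7, 5, 2, 6, 12, 8, 9, 10, 11, 4]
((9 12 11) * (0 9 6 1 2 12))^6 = (1 2 12 11 6)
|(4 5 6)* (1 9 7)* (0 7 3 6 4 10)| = 14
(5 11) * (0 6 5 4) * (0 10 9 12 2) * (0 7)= (0 6 5 11 4 10 9 12 2 7)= [6, 1, 7, 3, 10, 11, 5, 0, 8, 12, 9, 4, 2]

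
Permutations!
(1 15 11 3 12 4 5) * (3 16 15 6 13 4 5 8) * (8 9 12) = (1 6 13 4 9 12 5)(3 8)(11 16 15) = [0, 6, 2, 8, 9, 1, 13, 7, 3, 12, 10, 16, 5, 4, 14, 11, 15]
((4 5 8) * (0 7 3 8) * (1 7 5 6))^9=(0 5)(1 8)(3 6)(4 7)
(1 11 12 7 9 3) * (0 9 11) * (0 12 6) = (0 9 3 1 12 7 11 6) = [9, 12, 2, 1, 4, 5, 0, 11, 8, 3, 10, 6, 7]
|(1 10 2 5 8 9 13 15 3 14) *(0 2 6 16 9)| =36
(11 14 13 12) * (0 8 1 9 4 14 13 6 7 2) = (0 8 1 9 4 14 6 7 2)(11 13 12) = [8, 9, 0, 3, 14, 5, 7, 2, 1, 4, 10, 13, 11, 12, 6]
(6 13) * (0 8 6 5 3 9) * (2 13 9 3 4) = (0 8 6 9)(2 13 5 4) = [8, 1, 13, 3, 2, 4, 9, 7, 6, 0, 10, 11, 12, 5]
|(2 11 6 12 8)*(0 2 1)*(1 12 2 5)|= 6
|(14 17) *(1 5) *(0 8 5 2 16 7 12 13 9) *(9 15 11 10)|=26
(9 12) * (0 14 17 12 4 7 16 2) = (0 14 17 12 9 4 7 16 2) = [14, 1, 0, 3, 7, 5, 6, 16, 8, 4, 10, 11, 9, 13, 17, 15, 2, 12]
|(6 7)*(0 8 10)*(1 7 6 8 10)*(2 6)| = 6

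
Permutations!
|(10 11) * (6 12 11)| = 4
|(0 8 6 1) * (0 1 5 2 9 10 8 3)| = |(0 3)(2 9 10 8 6 5)| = 6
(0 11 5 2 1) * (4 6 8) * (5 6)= (0 11 6 8 4 5 2 1)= [11, 0, 1, 3, 5, 2, 8, 7, 4, 9, 10, 6]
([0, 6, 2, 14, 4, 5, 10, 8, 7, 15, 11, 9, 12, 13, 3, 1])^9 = (1 11)(3 14)(6 9)(7 8)(10 15)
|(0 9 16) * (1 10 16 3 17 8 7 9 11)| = 5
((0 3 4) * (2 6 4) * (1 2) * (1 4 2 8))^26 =((0 3 4)(1 8)(2 6))^26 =(8)(0 4 3)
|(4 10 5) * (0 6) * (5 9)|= 4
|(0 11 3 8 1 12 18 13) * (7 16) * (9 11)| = |(0 9 11 3 8 1 12 18 13)(7 16)| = 18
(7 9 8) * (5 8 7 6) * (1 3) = (1 3)(5 8 6)(7 9) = [0, 3, 2, 1, 4, 8, 5, 9, 6, 7]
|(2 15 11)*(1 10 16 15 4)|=|(1 10 16 15 11 2 4)|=7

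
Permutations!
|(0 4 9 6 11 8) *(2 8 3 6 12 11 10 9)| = 12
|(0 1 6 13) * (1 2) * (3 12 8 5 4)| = 5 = |(0 2 1 6 13)(3 12 8 5 4)|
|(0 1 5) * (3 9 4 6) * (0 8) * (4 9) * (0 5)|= |(9)(0 1)(3 4 6)(5 8)|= 6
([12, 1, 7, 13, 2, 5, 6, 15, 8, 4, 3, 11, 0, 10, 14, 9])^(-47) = [12, 1, 9, 13, 15, 5, 6, 4, 8, 7, 3, 11, 0, 10, 14, 2]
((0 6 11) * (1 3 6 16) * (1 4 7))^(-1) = ((0 16 4 7 1 3 6 11))^(-1) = (0 11 6 3 1 7 4 16)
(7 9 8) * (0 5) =(0 5)(7 9 8) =[5, 1, 2, 3, 4, 0, 6, 9, 7, 8]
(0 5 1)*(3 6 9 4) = (0 5 1)(3 6 9 4) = [5, 0, 2, 6, 3, 1, 9, 7, 8, 4]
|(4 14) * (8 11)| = 2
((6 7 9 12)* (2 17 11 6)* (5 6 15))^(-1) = (2 12 9 7 6 5 15 11 17)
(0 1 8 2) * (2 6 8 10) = [1, 10, 0, 3, 4, 5, 8, 7, 6, 9, 2] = (0 1 10 2)(6 8)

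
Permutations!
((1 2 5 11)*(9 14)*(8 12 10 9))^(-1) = ((1 2 5 11)(8 12 10 9 14))^(-1) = (1 11 5 2)(8 14 9 10 12)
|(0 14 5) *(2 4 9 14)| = |(0 2 4 9 14 5)| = 6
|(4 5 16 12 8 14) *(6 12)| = |(4 5 16 6 12 8 14)| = 7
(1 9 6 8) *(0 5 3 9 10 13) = (0 5 3 9 6 8 1 10 13) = [5, 10, 2, 9, 4, 3, 8, 7, 1, 6, 13, 11, 12, 0]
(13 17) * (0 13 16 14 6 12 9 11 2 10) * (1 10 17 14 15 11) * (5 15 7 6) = (0 13 14 5 15 11 2 17 16 7 6 12 9 1 10) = [13, 10, 17, 3, 4, 15, 12, 6, 8, 1, 0, 2, 9, 14, 5, 11, 7, 16]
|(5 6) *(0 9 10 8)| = |(0 9 10 8)(5 6)| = 4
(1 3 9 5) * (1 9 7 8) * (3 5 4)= (1 5 9 4 3 7 8)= [0, 5, 2, 7, 3, 9, 6, 8, 1, 4]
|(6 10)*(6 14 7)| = 4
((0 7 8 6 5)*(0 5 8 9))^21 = (9)(6 8)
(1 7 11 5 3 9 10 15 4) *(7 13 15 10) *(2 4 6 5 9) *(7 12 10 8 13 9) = (1 9 12 10 8 13 15 6 5 3 2 4)(7 11) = [0, 9, 4, 2, 1, 3, 5, 11, 13, 12, 8, 7, 10, 15, 14, 6]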